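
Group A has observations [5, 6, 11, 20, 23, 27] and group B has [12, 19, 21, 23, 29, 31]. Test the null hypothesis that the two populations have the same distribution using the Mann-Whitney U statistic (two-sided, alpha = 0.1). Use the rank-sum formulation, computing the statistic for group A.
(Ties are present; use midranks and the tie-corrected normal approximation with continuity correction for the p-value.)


Step 1: Combine and sort all 12 observations; assign midranks.
sorted (value, group): (5,X), (6,X), (11,X), (12,Y), (19,Y), (20,X), (21,Y), (23,X), (23,Y), (27,X), (29,Y), (31,Y)
ranks: 5->1, 6->2, 11->3, 12->4, 19->5, 20->6, 21->7, 23->8.5, 23->8.5, 27->10, 29->11, 31->12
Step 2: Rank sum for X: R1 = 1 + 2 + 3 + 6 + 8.5 + 10 = 30.5.
Step 3: U_X = R1 - n1(n1+1)/2 = 30.5 - 6*7/2 = 30.5 - 21 = 9.5.
       U_Y = n1*n2 - U_X = 36 - 9.5 = 26.5.
Step 4: Ties are present, so use the tie-corrected normal approximation (with continuity correction) for the p-value.
Step 5: p-value = 0.199397; compare to alpha = 0.1. fail to reject H0.

U_X = 9.5, p = 0.199397, fail to reject H0 at alpha = 0.1.


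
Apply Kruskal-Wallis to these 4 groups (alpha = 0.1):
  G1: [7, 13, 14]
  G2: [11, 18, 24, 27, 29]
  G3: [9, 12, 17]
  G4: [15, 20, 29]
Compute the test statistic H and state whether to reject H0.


Step 1: Combine all N = 14 observations and assign midranks.
sorted (value, group, rank): (7,G1,1), (9,G3,2), (11,G2,3), (12,G3,4), (13,G1,5), (14,G1,6), (15,G4,7), (17,G3,8), (18,G2,9), (20,G4,10), (24,G2,11), (27,G2,12), (29,G2,13.5), (29,G4,13.5)
Step 2: Sum ranks within each group.
R_1 = 12 (n_1 = 3)
R_2 = 48.5 (n_2 = 5)
R_3 = 14 (n_3 = 3)
R_4 = 30.5 (n_4 = 3)
Step 3: H = 12/(N(N+1)) * sum(R_i^2/n_i) - 3(N+1)
     = 12/(14*15) * (12^2/3 + 48.5^2/5 + 14^2/3 + 30.5^2/3) - 3*15
     = 0.057143 * 893.867 - 45
     = 6.078095.
Step 4: Ties present; correction factor C = 1 - 6/(14^3 - 14) = 0.997802. Corrected H = 6.078095 / 0.997802 = 6.091483.
Step 5: Under H0, H ~ chi^2(3); p-value = 0.107243.
Step 6: alpha = 0.1. fail to reject H0.

H = 6.0915, df = 3, p = 0.107243, fail to reject H0.


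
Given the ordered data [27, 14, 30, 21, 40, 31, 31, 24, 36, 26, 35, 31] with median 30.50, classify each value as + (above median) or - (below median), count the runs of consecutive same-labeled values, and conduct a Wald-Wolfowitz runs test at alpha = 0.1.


Step 1: Compute median = 30.50; label A = above, B = below.
Labels in order: BBBBAAABABAA  (n_A = 6, n_B = 6)
Step 2: Count runs R = 6.
Step 3: Under H0 (random ordering), E[R] = 2*n_A*n_B/(n_A+n_B) + 1 = 2*6*6/12 + 1 = 7.0000.
        Var[R] = 2*n_A*n_B*(2*n_A*n_B - n_A - n_B) / ((n_A+n_B)^2 * (n_A+n_B-1)) = 4320/1584 = 2.7273.
        SD[R] = 1.6514.
Step 4: Continuity-corrected z = (R + 0.5 - E[R]) / SD[R] = (6 + 0.5 - 7.0000) / 1.6514 = -0.3028.
Step 5: Two-sided p-value via normal approximation = 2*(1 - Phi(|z|)) = 0.762069.
Step 6: alpha = 0.1. fail to reject H0.

R = 6, z = -0.3028, p = 0.762069, fail to reject H0.


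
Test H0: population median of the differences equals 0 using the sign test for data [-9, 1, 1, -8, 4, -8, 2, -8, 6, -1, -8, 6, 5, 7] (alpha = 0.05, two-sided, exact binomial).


Step 1: Discard zero differences. Original n = 14; n_eff = number of nonzero differences = 14.
Nonzero differences (with sign): -9, +1, +1, -8, +4, -8, +2, -8, +6, -1, -8, +6, +5, +7
Step 2: Count signs: positive = 8, negative = 6.
Step 3: Under H0: P(positive) = 0.5, so the number of positives S ~ Bin(14, 0.5).
Step 4: Two-sided exact p-value = sum of Bin(14,0.5) probabilities at or below the observed probability = 0.790527.
Step 5: alpha = 0.05. fail to reject H0.

n_eff = 14, pos = 8, neg = 6, p = 0.790527, fail to reject H0.


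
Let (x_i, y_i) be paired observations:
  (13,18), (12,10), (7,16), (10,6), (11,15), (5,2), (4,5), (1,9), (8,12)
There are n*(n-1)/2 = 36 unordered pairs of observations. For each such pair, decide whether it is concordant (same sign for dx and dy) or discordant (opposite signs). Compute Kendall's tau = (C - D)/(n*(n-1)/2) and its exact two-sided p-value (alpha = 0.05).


Step 1: Enumerate the 36 unordered pairs (i,j) with i<j and classify each by sign(x_j-x_i) * sign(y_j-y_i).
  (1,2):dx=-1,dy=-8->C; (1,3):dx=-6,dy=-2->C; (1,4):dx=-3,dy=-12->C; (1,5):dx=-2,dy=-3->C
  (1,6):dx=-8,dy=-16->C; (1,7):dx=-9,dy=-13->C; (1,8):dx=-12,dy=-9->C; (1,9):dx=-5,dy=-6->C
  (2,3):dx=-5,dy=+6->D; (2,4):dx=-2,dy=-4->C; (2,5):dx=-1,dy=+5->D; (2,6):dx=-7,dy=-8->C
  (2,7):dx=-8,dy=-5->C; (2,8):dx=-11,dy=-1->C; (2,9):dx=-4,dy=+2->D; (3,4):dx=+3,dy=-10->D
  (3,5):dx=+4,dy=-1->D; (3,6):dx=-2,dy=-14->C; (3,7):dx=-3,dy=-11->C; (3,8):dx=-6,dy=-7->C
  (3,9):dx=+1,dy=-4->D; (4,5):dx=+1,dy=+9->C; (4,6):dx=-5,dy=-4->C; (4,7):dx=-6,dy=-1->C
  (4,8):dx=-9,dy=+3->D; (4,9):dx=-2,dy=+6->D; (5,6):dx=-6,dy=-13->C; (5,7):dx=-7,dy=-10->C
  (5,8):dx=-10,dy=-6->C; (5,9):dx=-3,dy=-3->C; (6,7):dx=-1,dy=+3->D; (6,8):dx=-4,dy=+7->D
  (6,9):dx=+3,dy=+10->C; (7,8):dx=-3,dy=+4->D; (7,9):dx=+4,dy=+7->C; (8,9):dx=+7,dy=+3->C
Step 2: C = 25, D = 11, total pairs = 36.
Step 3: tau = (C - D)/(n(n-1)/2) = (25 - 11)/36 = 0.388889.
Step 4: Exact two-sided p-value (enumerate n! = 362880 permutations of y under H0): p = 0.180181.
Step 5: alpha = 0.05. fail to reject H0.

tau_b = 0.3889 (C=25, D=11), p = 0.180181, fail to reject H0.


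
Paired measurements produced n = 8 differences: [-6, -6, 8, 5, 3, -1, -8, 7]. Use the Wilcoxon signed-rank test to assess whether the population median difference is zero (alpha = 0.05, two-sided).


Step 1: Drop any zero differences (none here) and take |d_i|.
|d| = [6, 6, 8, 5, 3, 1, 8, 7]
Step 2: Midrank |d_i| (ties get averaged ranks).
ranks: |6|->4.5, |6|->4.5, |8|->7.5, |5|->3, |3|->2, |1|->1, |8|->7.5, |7|->6
Step 3: Attach original signs; sum ranks with positive sign and with negative sign.
W+ = 7.5 + 3 + 2 + 6 = 18.5
W- = 4.5 + 4.5 + 1 + 7.5 = 17.5
(Check: W+ + W- = 36 should equal n(n+1)/2 = 36.)
Step 4: Test statistic W = min(W+, W-) = 17.5.
Step 5: Ties in |d|, so use the tie-corrected normal approximation.
        E[W] = n(n+1)/4 = 8*9/4 = 18.
        Tie groups: |d|=6 (t=2), |d|=8 (t=2); sum(t^3 - t) = 12.
        Var[W] = n(n+1)(2n+1)/24 - sum(t^3-t)/48 = 1224/24 - 12/48 = 50.75.
        z = (W - E[W]) / sqrt(Var[W]) = (17.5 - 18) / 7.1239 = -0.0702.
        Two-sided p = 2*Phi(z) = 0.944045.
Step 6: alpha = 0.05. fail to reject H0.

W+ = 18.5, W- = 17.5, W = min = 17.5, p = 0.944045, fail to reject H0.


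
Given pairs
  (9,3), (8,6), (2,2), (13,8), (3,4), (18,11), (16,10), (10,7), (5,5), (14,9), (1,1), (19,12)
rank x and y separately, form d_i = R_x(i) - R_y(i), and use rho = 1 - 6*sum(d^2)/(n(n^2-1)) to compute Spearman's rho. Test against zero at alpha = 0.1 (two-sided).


Step 1: Rank x and y separately (midranks; no ties here).
rank(x): 9->6, 8->5, 2->2, 13->8, 3->3, 18->11, 16->10, 10->7, 5->4, 14->9, 1->1, 19->12
rank(y): 3->3, 6->6, 2->2, 8->8, 4->4, 11->11, 10->10, 7->7, 5->5, 9->9, 1->1, 12->12
Step 2: d_i = R_x(i) - R_y(i); compute d_i^2.
  (6-3)^2=9, (5-6)^2=1, (2-2)^2=0, (8-8)^2=0, (3-4)^2=1, (11-11)^2=0, (10-10)^2=0, (7-7)^2=0, (4-5)^2=1, (9-9)^2=0, (1-1)^2=0, (12-12)^2=0
sum(d^2) = 12.
Step 3: rho = 1 - 6*12 / (12*(12^2 - 1)) = 1 - 72/1716 = 0.958042.
Step 4: Under H0, t = rho * sqrt((n-2)/(1-rho^2)) = 10.5698 ~ t(10).
Step 5: Two-sided p-value from the t-distribution with 10 df = 0.000001.
Step 6: alpha = 0.1. reject H0.

rho = 0.9580, p = 0.000001, reject H0 at alpha = 0.1.


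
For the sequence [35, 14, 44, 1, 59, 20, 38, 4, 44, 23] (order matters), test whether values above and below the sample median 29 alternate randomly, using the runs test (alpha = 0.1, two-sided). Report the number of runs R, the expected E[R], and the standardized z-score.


Step 1: Compute median = 29; label A = above, B = below.
Labels in order: ABABABABAB  (n_A = 5, n_B = 5)
Step 2: Count runs R = 10.
Step 3: Under H0 (random ordering), E[R] = 2*n_A*n_B/(n_A+n_B) + 1 = 2*5*5/10 + 1 = 6.0000.
        Var[R] = 2*n_A*n_B*(2*n_A*n_B - n_A - n_B) / ((n_A+n_B)^2 * (n_A+n_B-1)) = 2000/900 = 2.2222.
        SD[R] = 1.4907.
Step 4: Continuity-corrected z = (R - 0.5 - E[R]) / SD[R] = (10 - 0.5 - 6.0000) / 1.4907 = 2.3479.
Step 5: Two-sided p-value via normal approximation = 2*(1 - Phi(|z|)) = 0.018881.
Step 6: alpha = 0.1. reject H0.

R = 10, z = 2.3479, p = 0.018881, reject H0.


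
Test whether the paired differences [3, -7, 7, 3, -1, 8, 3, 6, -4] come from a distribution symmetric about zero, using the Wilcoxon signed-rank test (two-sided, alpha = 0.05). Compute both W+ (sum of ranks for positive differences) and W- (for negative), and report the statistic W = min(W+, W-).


Step 1: Drop any zero differences (none here) and take |d_i|.
|d| = [3, 7, 7, 3, 1, 8, 3, 6, 4]
Step 2: Midrank |d_i| (ties get averaged ranks).
ranks: |3|->3, |7|->7.5, |7|->7.5, |3|->3, |1|->1, |8|->9, |3|->3, |6|->6, |4|->5
Step 3: Attach original signs; sum ranks with positive sign and with negative sign.
W+ = 3 + 7.5 + 3 + 9 + 3 + 6 = 31.5
W- = 7.5 + 1 + 5 = 13.5
(Check: W+ + W- = 45 should equal n(n+1)/2 = 45.)
Step 4: Test statistic W = min(W+, W-) = 13.5.
Step 5: Ties in |d|, so use the tie-corrected normal approximation.
        E[W] = n(n+1)/4 = 9*10/4 = 22.5.
        Tie groups: |d|=3 (t=3), |d|=7 (t=2); sum(t^3 - t) = 30.
        Var[W] = n(n+1)(2n+1)/24 - sum(t^3-t)/48 = 1710/24 - 30/48 = 70.625.
        z = (W - E[W]) / sqrt(Var[W]) = (13.5 - 22.5) / 8.4039 = -1.0709.
        Two-sided p = 2*Phi(z) = 0.284198.
Step 6: alpha = 0.05. fail to reject H0.

W+ = 31.5, W- = 13.5, W = min = 13.5, p = 0.284198, fail to reject H0.


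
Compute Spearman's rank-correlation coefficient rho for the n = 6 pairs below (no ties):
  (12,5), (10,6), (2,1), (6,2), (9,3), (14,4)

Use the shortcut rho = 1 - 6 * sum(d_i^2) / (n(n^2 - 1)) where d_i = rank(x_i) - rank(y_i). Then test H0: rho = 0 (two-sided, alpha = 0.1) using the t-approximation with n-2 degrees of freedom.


Step 1: Rank x and y separately (midranks; no ties here).
rank(x): 12->5, 10->4, 2->1, 6->2, 9->3, 14->6
rank(y): 5->5, 6->6, 1->1, 2->2, 3->3, 4->4
Step 2: d_i = R_x(i) - R_y(i); compute d_i^2.
  (5-5)^2=0, (4-6)^2=4, (1-1)^2=0, (2-2)^2=0, (3-3)^2=0, (6-4)^2=4
sum(d^2) = 8.
Step 3: rho = 1 - 6*8 / (6*(6^2 - 1)) = 1 - 48/210 = 0.771429.
Step 4: Under H0, t = rho * sqrt((n-2)/(1-rho^2)) = 2.4247 ~ t(4).
Step 5: Two-sided p-value from the t-distribution with 4 df = 0.072397.
Step 6: alpha = 0.1. reject H0.

rho = 0.7714, p = 0.072397, reject H0 at alpha = 0.1.


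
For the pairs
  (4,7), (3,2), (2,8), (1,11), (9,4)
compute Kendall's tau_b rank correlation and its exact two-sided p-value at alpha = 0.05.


Step 1: Enumerate the 10 unordered pairs (i,j) with i<j and classify each by sign(x_j-x_i) * sign(y_j-y_i).
  (1,2):dx=-1,dy=-5->C; (1,3):dx=-2,dy=+1->D; (1,4):dx=-3,dy=+4->D; (1,5):dx=+5,dy=-3->D
  (2,3):dx=-1,dy=+6->D; (2,4):dx=-2,dy=+9->D; (2,5):dx=+6,dy=+2->C; (3,4):dx=-1,dy=+3->D
  (3,5):dx=+7,dy=-4->D; (4,5):dx=+8,dy=-7->D
Step 2: C = 2, D = 8, total pairs = 10.
Step 3: tau = (C - D)/(n(n-1)/2) = (2 - 8)/10 = -0.600000.
Step 4: Exact two-sided p-value (enumerate n! = 120 permutations of y under H0): p = 0.233333.
Step 5: alpha = 0.05. fail to reject H0.

tau_b = -0.6000 (C=2, D=8), p = 0.233333, fail to reject H0.


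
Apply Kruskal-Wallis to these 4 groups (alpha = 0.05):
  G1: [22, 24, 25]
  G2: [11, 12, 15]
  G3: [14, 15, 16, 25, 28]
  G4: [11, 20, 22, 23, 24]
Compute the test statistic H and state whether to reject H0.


Step 1: Combine all N = 16 observations and assign midranks.
sorted (value, group, rank): (11,G2,1.5), (11,G4,1.5), (12,G2,3), (14,G3,4), (15,G2,5.5), (15,G3,5.5), (16,G3,7), (20,G4,8), (22,G1,9.5), (22,G4,9.5), (23,G4,11), (24,G1,12.5), (24,G4,12.5), (25,G1,14.5), (25,G3,14.5), (28,G3,16)
Step 2: Sum ranks within each group.
R_1 = 36.5 (n_1 = 3)
R_2 = 10 (n_2 = 3)
R_3 = 47 (n_3 = 5)
R_4 = 42.5 (n_4 = 5)
Step 3: H = 12/(N(N+1)) * sum(R_i^2/n_i) - 3(N+1)
     = 12/(16*17) * (36.5^2/3 + 10^2/3 + 47^2/5 + 42.5^2/5) - 3*17
     = 0.044118 * 1280.47 - 51
     = 5.491176.
Step 4: Ties present; correction factor C = 1 - 30/(16^3 - 16) = 0.992647. Corrected H = 5.491176 / 0.992647 = 5.531852.
Step 5: Under H0, H ~ chi^2(3); p-value = 0.136746.
Step 6: alpha = 0.05. fail to reject H0.

H = 5.5319, df = 3, p = 0.136746, fail to reject H0.


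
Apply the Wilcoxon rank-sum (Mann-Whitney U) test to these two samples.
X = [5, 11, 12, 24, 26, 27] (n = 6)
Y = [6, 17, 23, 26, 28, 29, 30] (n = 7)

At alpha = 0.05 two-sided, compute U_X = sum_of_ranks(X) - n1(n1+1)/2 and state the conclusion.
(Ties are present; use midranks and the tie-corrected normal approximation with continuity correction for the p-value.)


Step 1: Combine and sort all 13 observations; assign midranks.
sorted (value, group): (5,X), (6,Y), (11,X), (12,X), (17,Y), (23,Y), (24,X), (26,X), (26,Y), (27,X), (28,Y), (29,Y), (30,Y)
ranks: 5->1, 6->2, 11->3, 12->4, 17->5, 23->6, 24->7, 26->8.5, 26->8.5, 27->10, 28->11, 29->12, 30->13
Step 2: Rank sum for X: R1 = 1 + 3 + 4 + 7 + 8.5 + 10 = 33.5.
Step 3: U_X = R1 - n1(n1+1)/2 = 33.5 - 6*7/2 = 33.5 - 21 = 12.5.
       U_Y = n1*n2 - U_X = 42 - 12.5 = 29.5.
Step 4: Ties are present, so use the tie-corrected normal approximation (with continuity correction) for the p-value.
Step 5: p-value = 0.252445; compare to alpha = 0.05. fail to reject H0.

U_X = 12.5, p = 0.252445, fail to reject H0 at alpha = 0.05.


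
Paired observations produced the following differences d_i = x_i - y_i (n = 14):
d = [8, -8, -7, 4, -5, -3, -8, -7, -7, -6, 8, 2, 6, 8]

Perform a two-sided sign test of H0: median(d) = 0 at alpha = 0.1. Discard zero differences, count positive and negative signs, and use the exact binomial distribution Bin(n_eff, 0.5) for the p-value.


Step 1: Discard zero differences. Original n = 14; n_eff = number of nonzero differences = 14.
Nonzero differences (with sign): +8, -8, -7, +4, -5, -3, -8, -7, -7, -6, +8, +2, +6, +8
Step 2: Count signs: positive = 6, negative = 8.
Step 3: Under H0: P(positive) = 0.5, so the number of positives S ~ Bin(14, 0.5).
Step 4: Two-sided exact p-value = sum of Bin(14,0.5) probabilities at or below the observed probability = 0.790527.
Step 5: alpha = 0.1. fail to reject H0.

n_eff = 14, pos = 6, neg = 8, p = 0.790527, fail to reject H0.


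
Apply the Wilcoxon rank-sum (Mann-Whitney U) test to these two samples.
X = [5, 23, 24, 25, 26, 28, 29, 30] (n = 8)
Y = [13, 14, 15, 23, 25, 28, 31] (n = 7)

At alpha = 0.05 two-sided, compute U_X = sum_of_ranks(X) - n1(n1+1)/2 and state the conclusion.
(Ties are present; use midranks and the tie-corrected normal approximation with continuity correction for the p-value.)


Step 1: Combine and sort all 15 observations; assign midranks.
sorted (value, group): (5,X), (13,Y), (14,Y), (15,Y), (23,X), (23,Y), (24,X), (25,X), (25,Y), (26,X), (28,X), (28,Y), (29,X), (30,X), (31,Y)
ranks: 5->1, 13->2, 14->3, 15->4, 23->5.5, 23->5.5, 24->7, 25->8.5, 25->8.5, 26->10, 28->11.5, 28->11.5, 29->13, 30->14, 31->15
Step 2: Rank sum for X: R1 = 1 + 5.5 + 7 + 8.5 + 10 + 11.5 + 13 + 14 = 70.5.
Step 3: U_X = R1 - n1(n1+1)/2 = 70.5 - 8*9/2 = 70.5 - 36 = 34.5.
       U_Y = n1*n2 - U_X = 56 - 34.5 = 21.5.
Step 4: Ties are present, so use the tie-corrected normal approximation (with continuity correction) for the p-value.
Step 5: p-value = 0.486283; compare to alpha = 0.05. fail to reject H0.

U_X = 34.5, p = 0.486283, fail to reject H0 at alpha = 0.05.


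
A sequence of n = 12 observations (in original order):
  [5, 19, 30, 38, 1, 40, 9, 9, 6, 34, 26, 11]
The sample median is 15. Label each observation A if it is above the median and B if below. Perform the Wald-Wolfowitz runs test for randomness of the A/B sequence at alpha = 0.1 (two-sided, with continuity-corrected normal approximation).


Step 1: Compute median = 15; label A = above, B = below.
Labels in order: BAAABABBBAAB  (n_A = 6, n_B = 6)
Step 2: Count runs R = 7.
Step 3: Under H0 (random ordering), E[R] = 2*n_A*n_B/(n_A+n_B) + 1 = 2*6*6/12 + 1 = 7.0000.
        Var[R] = 2*n_A*n_B*(2*n_A*n_B - n_A - n_B) / ((n_A+n_B)^2 * (n_A+n_B-1)) = 4320/1584 = 2.7273.
        SD[R] = 1.6514.
Step 4: R = E[R], so z = 0 with no continuity correction.
Step 5: Two-sided p-value via normal approximation = 2*(1 - Phi(|z|)) = 1.000000.
Step 6: alpha = 0.1. fail to reject H0.

R = 7, z = 0.0000, p = 1.000000, fail to reject H0.


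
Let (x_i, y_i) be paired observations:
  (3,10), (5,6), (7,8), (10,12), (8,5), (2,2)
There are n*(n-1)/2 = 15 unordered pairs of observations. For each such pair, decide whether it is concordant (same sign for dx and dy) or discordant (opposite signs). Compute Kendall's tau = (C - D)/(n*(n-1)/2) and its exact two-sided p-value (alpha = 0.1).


Step 1: Enumerate the 15 unordered pairs (i,j) with i<j and classify each by sign(x_j-x_i) * sign(y_j-y_i).
  (1,2):dx=+2,dy=-4->D; (1,3):dx=+4,dy=-2->D; (1,4):dx=+7,dy=+2->C; (1,5):dx=+5,dy=-5->D
  (1,6):dx=-1,dy=-8->C; (2,3):dx=+2,dy=+2->C; (2,4):dx=+5,dy=+6->C; (2,5):dx=+3,dy=-1->D
  (2,6):dx=-3,dy=-4->C; (3,4):dx=+3,dy=+4->C; (3,5):dx=+1,dy=-3->D; (3,6):dx=-5,dy=-6->C
  (4,5):dx=-2,dy=-7->C; (4,6):dx=-8,dy=-10->C; (5,6):dx=-6,dy=-3->C
Step 2: C = 10, D = 5, total pairs = 15.
Step 3: tau = (C - D)/(n(n-1)/2) = (10 - 5)/15 = 0.333333.
Step 4: Exact two-sided p-value (enumerate n! = 720 permutations of y under H0): p = 0.469444.
Step 5: alpha = 0.1. fail to reject H0.

tau_b = 0.3333 (C=10, D=5), p = 0.469444, fail to reject H0.


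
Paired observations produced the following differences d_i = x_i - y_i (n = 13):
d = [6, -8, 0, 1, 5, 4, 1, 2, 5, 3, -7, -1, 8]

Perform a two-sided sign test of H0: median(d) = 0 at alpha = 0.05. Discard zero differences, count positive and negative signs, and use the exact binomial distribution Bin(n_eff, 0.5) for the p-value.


Step 1: Discard zero differences. Original n = 13; n_eff = number of nonzero differences = 12.
Nonzero differences (with sign): +6, -8, +1, +5, +4, +1, +2, +5, +3, -7, -1, +8
Step 2: Count signs: positive = 9, negative = 3.
Step 3: Under H0: P(positive) = 0.5, so the number of positives S ~ Bin(12, 0.5).
Step 4: Two-sided exact p-value = sum of Bin(12,0.5) probabilities at or below the observed probability = 0.145996.
Step 5: alpha = 0.05. fail to reject H0.

n_eff = 12, pos = 9, neg = 3, p = 0.145996, fail to reject H0.


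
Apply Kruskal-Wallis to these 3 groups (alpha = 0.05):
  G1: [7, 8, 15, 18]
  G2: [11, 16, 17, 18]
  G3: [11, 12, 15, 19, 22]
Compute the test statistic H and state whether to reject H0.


Step 1: Combine all N = 13 observations and assign midranks.
sorted (value, group, rank): (7,G1,1), (8,G1,2), (11,G2,3.5), (11,G3,3.5), (12,G3,5), (15,G1,6.5), (15,G3,6.5), (16,G2,8), (17,G2,9), (18,G1,10.5), (18,G2,10.5), (19,G3,12), (22,G3,13)
Step 2: Sum ranks within each group.
R_1 = 20 (n_1 = 4)
R_2 = 31 (n_2 = 4)
R_3 = 40 (n_3 = 5)
Step 3: H = 12/(N(N+1)) * sum(R_i^2/n_i) - 3(N+1)
     = 12/(13*14) * (20^2/4 + 31^2/4 + 40^2/5) - 3*14
     = 0.065934 * 660.25 - 42
     = 1.532967.
Step 4: Ties present; correction factor C = 1 - 18/(13^3 - 13) = 0.991758. Corrected H = 1.532967 / 0.991758 = 1.545706.
Step 5: Under H0, H ~ chi^2(2); p-value = 0.461694.
Step 6: alpha = 0.05. fail to reject H0.

H = 1.5457, df = 2, p = 0.461694, fail to reject H0.


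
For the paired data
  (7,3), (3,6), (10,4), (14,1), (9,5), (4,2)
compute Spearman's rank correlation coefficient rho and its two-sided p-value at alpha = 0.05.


Step 1: Rank x and y separately (midranks; no ties here).
rank(x): 7->3, 3->1, 10->5, 14->6, 9->4, 4->2
rank(y): 3->3, 6->6, 4->4, 1->1, 5->5, 2->2
Step 2: d_i = R_x(i) - R_y(i); compute d_i^2.
  (3-3)^2=0, (1-6)^2=25, (5-4)^2=1, (6-1)^2=25, (4-5)^2=1, (2-2)^2=0
sum(d^2) = 52.
Step 3: rho = 1 - 6*52 / (6*(6^2 - 1)) = 1 - 312/210 = -0.485714.
Step 4: Under H0, t = rho * sqrt((n-2)/(1-rho^2)) = -1.1113 ~ t(4).
Step 5: Two-sided p-value from the t-distribution with 4 df = 0.328723.
Step 6: alpha = 0.05. fail to reject H0.

rho = -0.4857, p = 0.328723, fail to reject H0 at alpha = 0.05.


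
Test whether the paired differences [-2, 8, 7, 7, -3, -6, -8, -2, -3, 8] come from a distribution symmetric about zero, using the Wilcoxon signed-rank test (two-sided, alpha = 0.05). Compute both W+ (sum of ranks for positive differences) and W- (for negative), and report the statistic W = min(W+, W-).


Step 1: Drop any zero differences (none here) and take |d_i|.
|d| = [2, 8, 7, 7, 3, 6, 8, 2, 3, 8]
Step 2: Midrank |d_i| (ties get averaged ranks).
ranks: |2|->1.5, |8|->9, |7|->6.5, |7|->6.5, |3|->3.5, |6|->5, |8|->9, |2|->1.5, |3|->3.5, |8|->9
Step 3: Attach original signs; sum ranks with positive sign and with negative sign.
W+ = 9 + 6.5 + 6.5 + 9 = 31
W- = 1.5 + 3.5 + 5 + 9 + 1.5 + 3.5 = 24
(Check: W+ + W- = 55 should equal n(n+1)/2 = 55.)
Step 4: Test statistic W = min(W+, W-) = 24.
Step 5: Ties in |d|, so use the tie-corrected normal approximation.
        E[W] = n(n+1)/4 = 10*11/4 = 27.5.
        Tie groups: |d|=2 (t=2), |d|=3 (t=2), |d|=7 (t=2), |d|=8 (t=3); sum(t^3 - t) = 42.
        Var[W] = n(n+1)(2n+1)/24 - sum(t^3-t)/48 = 2310/24 - 42/48 = 95.375.
        z = (W - E[W]) / sqrt(Var[W]) = (24 - 27.5) / 9.7660 = -0.3584.
        Two-sided p = 2*Phi(z) = 0.720055.
Step 6: alpha = 0.05. fail to reject H0.

W+ = 31, W- = 24, W = min = 24, p = 0.720055, fail to reject H0.


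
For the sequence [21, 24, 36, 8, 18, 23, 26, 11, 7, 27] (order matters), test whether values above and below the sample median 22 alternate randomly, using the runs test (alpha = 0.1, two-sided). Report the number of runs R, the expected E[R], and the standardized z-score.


Step 1: Compute median = 22; label A = above, B = below.
Labels in order: BAABBAABBA  (n_A = 5, n_B = 5)
Step 2: Count runs R = 6.
Step 3: Under H0 (random ordering), E[R] = 2*n_A*n_B/(n_A+n_B) + 1 = 2*5*5/10 + 1 = 6.0000.
        Var[R] = 2*n_A*n_B*(2*n_A*n_B - n_A - n_B) / ((n_A+n_B)^2 * (n_A+n_B-1)) = 2000/900 = 2.2222.
        SD[R] = 1.4907.
Step 4: R = E[R], so z = 0 with no continuity correction.
Step 5: Two-sided p-value via normal approximation = 2*(1 - Phi(|z|)) = 1.000000.
Step 6: alpha = 0.1. fail to reject H0.

R = 6, z = 0.0000, p = 1.000000, fail to reject H0.


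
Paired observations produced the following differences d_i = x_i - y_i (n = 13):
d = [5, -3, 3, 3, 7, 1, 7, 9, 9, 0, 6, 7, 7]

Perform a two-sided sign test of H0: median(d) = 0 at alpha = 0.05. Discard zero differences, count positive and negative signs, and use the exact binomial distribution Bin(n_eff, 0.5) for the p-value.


Step 1: Discard zero differences. Original n = 13; n_eff = number of nonzero differences = 12.
Nonzero differences (with sign): +5, -3, +3, +3, +7, +1, +7, +9, +9, +6, +7, +7
Step 2: Count signs: positive = 11, negative = 1.
Step 3: Under H0: P(positive) = 0.5, so the number of positives S ~ Bin(12, 0.5).
Step 4: Two-sided exact p-value = sum of Bin(12,0.5) probabilities at or below the observed probability = 0.006348.
Step 5: alpha = 0.05. reject H0.

n_eff = 12, pos = 11, neg = 1, p = 0.006348, reject H0.


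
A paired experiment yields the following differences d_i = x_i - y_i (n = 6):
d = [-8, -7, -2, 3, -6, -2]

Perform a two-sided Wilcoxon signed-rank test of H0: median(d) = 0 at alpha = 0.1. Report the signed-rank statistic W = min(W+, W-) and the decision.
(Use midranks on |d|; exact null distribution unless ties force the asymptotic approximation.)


Step 1: Drop any zero differences (none here) and take |d_i|.
|d| = [8, 7, 2, 3, 6, 2]
Step 2: Midrank |d_i| (ties get averaged ranks).
ranks: |8|->6, |7|->5, |2|->1.5, |3|->3, |6|->4, |2|->1.5
Step 3: Attach original signs; sum ranks with positive sign and with negative sign.
W+ = 3 = 3
W- = 6 + 5 + 1.5 + 4 + 1.5 = 18
(Check: W+ + W- = 21 should equal n(n+1)/2 = 21.)
Step 4: Test statistic W = min(W+, W-) = 3.
Step 5: Ties in |d|, so use the tie-corrected normal approximation.
        E[W] = n(n+1)/4 = 6*7/4 = 10.5.
        Tie groups: |d|=2 (t=2); sum(t^3 - t) = 6.
        Var[W] = n(n+1)(2n+1)/24 - sum(t^3-t)/48 = 546/24 - 6/48 = 22.625.
        z = (W - E[W]) / sqrt(Var[W]) = (3 - 10.5) / 4.7566 = -1.5768.
        Two-sided p = 2*Phi(z) = 0.114850.
Step 6: alpha = 0.1. fail to reject H0.

W+ = 3, W- = 18, W = min = 3, p = 0.114850, fail to reject H0.


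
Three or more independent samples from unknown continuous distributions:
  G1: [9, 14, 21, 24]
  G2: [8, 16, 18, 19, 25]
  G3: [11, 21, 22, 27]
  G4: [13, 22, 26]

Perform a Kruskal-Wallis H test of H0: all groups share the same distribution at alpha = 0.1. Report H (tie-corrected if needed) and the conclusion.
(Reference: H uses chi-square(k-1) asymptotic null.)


Step 1: Combine all N = 16 observations and assign midranks.
sorted (value, group, rank): (8,G2,1), (9,G1,2), (11,G3,3), (13,G4,4), (14,G1,5), (16,G2,6), (18,G2,7), (19,G2,8), (21,G1,9.5), (21,G3,9.5), (22,G3,11.5), (22,G4,11.5), (24,G1,13), (25,G2,14), (26,G4,15), (27,G3,16)
Step 2: Sum ranks within each group.
R_1 = 29.5 (n_1 = 4)
R_2 = 36 (n_2 = 5)
R_3 = 40 (n_3 = 4)
R_4 = 30.5 (n_4 = 3)
Step 3: H = 12/(N(N+1)) * sum(R_i^2/n_i) - 3(N+1)
     = 12/(16*17) * (29.5^2/4 + 36^2/5 + 40^2/4 + 30.5^2/3) - 3*17
     = 0.044118 * 1186.85 - 51
     = 1.360846.
Step 4: Ties present; correction factor C = 1 - 12/(16^3 - 16) = 0.997059. Corrected H = 1.360846 / 0.997059 = 1.364860.
Step 5: Under H0, H ~ chi^2(3); p-value = 0.713792.
Step 6: alpha = 0.1. fail to reject H0.

H = 1.3649, df = 3, p = 0.713792, fail to reject H0.


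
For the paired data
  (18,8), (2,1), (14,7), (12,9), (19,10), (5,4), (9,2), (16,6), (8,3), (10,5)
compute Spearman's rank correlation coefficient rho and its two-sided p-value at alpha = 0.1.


Step 1: Rank x and y separately (midranks; no ties here).
rank(x): 18->9, 2->1, 14->7, 12->6, 19->10, 5->2, 9->4, 16->8, 8->3, 10->5
rank(y): 8->8, 1->1, 7->7, 9->9, 10->10, 4->4, 2->2, 6->6, 3->3, 5->5
Step 2: d_i = R_x(i) - R_y(i); compute d_i^2.
  (9-8)^2=1, (1-1)^2=0, (7-7)^2=0, (6-9)^2=9, (10-10)^2=0, (2-4)^2=4, (4-2)^2=4, (8-6)^2=4, (3-3)^2=0, (5-5)^2=0
sum(d^2) = 22.
Step 3: rho = 1 - 6*22 / (10*(10^2 - 1)) = 1 - 132/990 = 0.866667.
Step 4: Under H0, t = rho * sqrt((n-2)/(1-rho^2)) = 4.9135 ~ t(8).
Step 5: Two-sided p-value from the t-distribution with 8 df = 0.001174.
Step 6: alpha = 0.1. reject H0.

rho = 0.8667, p = 0.001174, reject H0 at alpha = 0.1.


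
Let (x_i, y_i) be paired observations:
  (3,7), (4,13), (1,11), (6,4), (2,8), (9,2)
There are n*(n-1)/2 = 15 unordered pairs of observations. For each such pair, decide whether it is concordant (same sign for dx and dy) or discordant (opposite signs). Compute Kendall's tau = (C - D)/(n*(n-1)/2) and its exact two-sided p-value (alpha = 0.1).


Step 1: Enumerate the 15 unordered pairs (i,j) with i<j and classify each by sign(x_j-x_i) * sign(y_j-y_i).
  (1,2):dx=+1,dy=+6->C; (1,3):dx=-2,dy=+4->D; (1,4):dx=+3,dy=-3->D; (1,5):dx=-1,dy=+1->D
  (1,6):dx=+6,dy=-5->D; (2,3):dx=-3,dy=-2->C; (2,4):dx=+2,dy=-9->D; (2,5):dx=-2,dy=-5->C
  (2,6):dx=+5,dy=-11->D; (3,4):dx=+5,dy=-7->D; (3,5):dx=+1,dy=-3->D; (3,6):dx=+8,dy=-9->D
  (4,5):dx=-4,dy=+4->D; (4,6):dx=+3,dy=-2->D; (5,6):dx=+7,dy=-6->D
Step 2: C = 3, D = 12, total pairs = 15.
Step 3: tau = (C - D)/(n(n-1)/2) = (3 - 12)/15 = -0.600000.
Step 4: Exact two-sided p-value (enumerate n! = 720 permutations of y under H0): p = 0.136111.
Step 5: alpha = 0.1. fail to reject H0.

tau_b = -0.6000 (C=3, D=12), p = 0.136111, fail to reject H0.


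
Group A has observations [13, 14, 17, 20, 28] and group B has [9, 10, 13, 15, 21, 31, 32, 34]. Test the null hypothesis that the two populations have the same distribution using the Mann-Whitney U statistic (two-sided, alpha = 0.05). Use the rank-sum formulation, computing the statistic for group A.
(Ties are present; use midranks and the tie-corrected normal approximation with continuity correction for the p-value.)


Step 1: Combine and sort all 13 observations; assign midranks.
sorted (value, group): (9,Y), (10,Y), (13,X), (13,Y), (14,X), (15,Y), (17,X), (20,X), (21,Y), (28,X), (31,Y), (32,Y), (34,Y)
ranks: 9->1, 10->2, 13->3.5, 13->3.5, 14->5, 15->6, 17->7, 20->8, 21->9, 28->10, 31->11, 32->12, 34->13
Step 2: Rank sum for X: R1 = 3.5 + 5 + 7 + 8 + 10 = 33.5.
Step 3: U_X = R1 - n1(n1+1)/2 = 33.5 - 5*6/2 = 33.5 - 15 = 18.5.
       U_Y = n1*n2 - U_X = 40 - 18.5 = 21.5.
Step 4: Ties are present, so use the tie-corrected normal approximation (with continuity correction) for the p-value.
Step 5: p-value = 0.883458; compare to alpha = 0.05. fail to reject H0.

U_X = 18.5, p = 0.883458, fail to reject H0 at alpha = 0.05.


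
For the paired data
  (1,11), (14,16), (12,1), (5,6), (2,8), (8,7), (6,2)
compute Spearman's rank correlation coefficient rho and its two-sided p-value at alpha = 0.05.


Step 1: Rank x and y separately (midranks; no ties here).
rank(x): 1->1, 14->7, 12->6, 5->3, 2->2, 8->5, 6->4
rank(y): 11->6, 16->7, 1->1, 6->3, 8->5, 7->4, 2->2
Step 2: d_i = R_x(i) - R_y(i); compute d_i^2.
  (1-6)^2=25, (7-7)^2=0, (6-1)^2=25, (3-3)^2=0, (2-5)^2=9, (5-4)^2=1, (4-2)^2=4
sum(d^2) = 64.
Step 3: rho = 1 - 6*64 / (7*(7^2 - 1)) = 1 - 384/336 = -0.142857.
Step 4: Under H0, t = rho * sqrt((n-2)/(1-rho^2)) = -0.3227 ~ t(5).
Step 5: Two-sided p-value from the t-distribution with 5 df = 0.759945.
Step 6: alpha = 0.05. fail to reject H0.

rho = -0.1429, p = 0.759945, fail to reject H0 at alpha = 0.05.


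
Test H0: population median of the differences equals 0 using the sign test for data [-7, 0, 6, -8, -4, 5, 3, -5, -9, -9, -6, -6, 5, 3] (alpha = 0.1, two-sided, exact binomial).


Step 1: Discard zero differences. Original n = 14; n_eff = number of nonzero differences = 13.
Nonzero differences (with sign): -7, +6, -8, -4, +5, +3, -5, -9, -9, -6, -6, +5, +3
Step 2: Count signs: positive = 5, negative = 8.
Step 3: Under H0: P(positive) = 0.5, so the number of positives S ~ Bin(13, 0.5).
Step 4: Two-sided exact p-value = sum of Bin(13,0.5) probabilities at or below the observed probability = 0.581055.
Step 5: alpha = 0.1. fail to reject H0.

n_eff = 13, pos = 5, neg = 8, p = 0.581055, fail to reject H0.


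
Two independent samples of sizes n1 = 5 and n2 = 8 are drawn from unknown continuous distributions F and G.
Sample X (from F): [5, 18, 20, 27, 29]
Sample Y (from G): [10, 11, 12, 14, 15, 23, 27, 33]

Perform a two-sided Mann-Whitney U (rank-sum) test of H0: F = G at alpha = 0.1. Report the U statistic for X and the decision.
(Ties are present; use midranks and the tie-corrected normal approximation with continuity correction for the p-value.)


Step 1: Combine and sort all 13 observations; assign midranks.
sorted (value, group): (5,X), (10,Y), (11,Y), (12,Y), (14,Y), (15,Y), (18,X), (20,X), (23,Y), (27,X), (27,Y), (29,X), (33,Y)
ranks: 5->1, 10->2, 11->3, 12->4, 14->5, 15->6, 18->7, 20->8, 23->9, 27->10.5, 27->10.5, 29->12, 33->13
Step 2: Rank sum for X: R1 = 1 + 7 + 8 + 10.5 + 12 = 38.5.
Step 3: U_X = R1 - n1(n1+1)/2 = 38.5 - 5*6/2 = 38.5 - 15 = 23.5.
       U_Y = n1*n2 - U_X = 40 - 23.5 = 16.5.
Step 4: Ties are present, so use the tie-corrected normal approximation (with continuity correction) for the p-value.
Step 5: p-value = 0.660111; compare to alpha = 0.1. fail to reject H0.

U_X = 23.5, p = 0.660111, fail to reject H0 at alpha = 0.1.


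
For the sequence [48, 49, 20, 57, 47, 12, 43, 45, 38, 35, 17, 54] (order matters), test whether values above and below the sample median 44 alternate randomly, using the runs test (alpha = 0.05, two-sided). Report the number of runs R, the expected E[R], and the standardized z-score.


Step 1: Compute median = 44; label A = above, B = below.
Labels in order: AABAABBABBBA  (n_A = 6, n_B = 6)
Step 2: Count runs R = 7.
Step 3: Under H0 (random ordering), E[R] = 2*n_A*n_B/(n_A+n_B) + 1 = 2*6*6/12 + 1 = 7.0000.
        Var[R] = 2*n_A*n_B*(2*n_A*n_B - n_A - n_B) / ((n_A+n_B)^2 * (n_A+n_B-1)) = 4320/1584 = 2.7273.
        SD[R] = 1.6514.
Step 4: R = E[R], so z = 0 with no continuity correction.
Step 5: Two-sided p-value via normal approximation = 2*(1 - Phi(|z|)) = 1.000000.
Step 6: alpha = 0.05. fail to reject H0.

R = 7, z = 0.0000, p = 1.000000, fail to reject H0.


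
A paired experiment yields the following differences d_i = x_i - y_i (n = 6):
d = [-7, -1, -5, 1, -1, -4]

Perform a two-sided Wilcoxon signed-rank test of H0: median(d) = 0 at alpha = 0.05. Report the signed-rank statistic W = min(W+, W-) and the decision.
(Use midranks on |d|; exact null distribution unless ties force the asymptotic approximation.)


Step 1: Drop any zero differences (none here) and take |d_i|.
|d| = [7, 1, 5, 1, 1, 4]
Step 2: Midrank |d_i| (ties get averaged ranks).
ranks: |7|->6, |1|->2, |5|->5, |1|->2, |1|->2, |4|->4
Step 3: Attach original signs; sum ranks with positive sign and with negative sign.
W+ = 2 = 2
W- = 6 + 2 + 5 + 2 + 4 = 19
(Check: W+ + W- = 21 should equal n(n+1)/2 = 21.)
Step 4: Test statistic W = min(W+, W-) = 2.
Step 5: Ties in |d|, so use the tie-corrected normal approximation.
        E[W] = n(n+1)/4 = 6*7/4 = 10.5.
        Tie groups: |d|=1 (t=3); sum(t^3 - t) = 24.
        Var[W] = n(n+1)(2n+1)/24 - sum(t^3-t)/48 = 546/24 - 24/48 = 22.25.
        z = (W - E[W]) / sqrt(Var[W]) = (2 - 10.5) / 4.7170 = -1.8020.
        Two-sided p = 2*Phi(z) = 0.071546.
Step 6: alpha = 0.05. fail to reject H0.

W+ = 2, W- = 19, W = min = 2, p = 0.071546, fail to reject H0.


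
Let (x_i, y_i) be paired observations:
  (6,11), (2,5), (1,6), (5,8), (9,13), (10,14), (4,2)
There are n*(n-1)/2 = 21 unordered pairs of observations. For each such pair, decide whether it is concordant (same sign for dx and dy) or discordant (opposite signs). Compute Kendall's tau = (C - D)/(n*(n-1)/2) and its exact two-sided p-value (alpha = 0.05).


Step 1: Enumerate the 21 unordered pairs (i,j) with i<j and classify each by sign(x_j-x_i) * sign(y_j-y_i).
  (1,2):dx=-4,dy=-6->C; (1,3):dx=-5,dy=-5->C; (1,4):dx=-1,dy=-3->C; (1,5):dx=+3,dy=+2->C
  (1,6):dx=+4,dy=+3->C; (1,7):dx=-2,dy=-9->C; (2,3):dx=-1,dy=+1->D; (2,4):dx=+3,dy=+3->C
  (2,5):dx=+7,dy=+8->C; (2,6):dx=+8,dy=+9->C; (2,7):dx=+2,dy=-3->D; (3,4):dx=+4,dy=+2->C
  (3,5):dx=+8,dy=+7->C; (3,6):dx=+9,dy=+8->C; (3,7):dx=+3,dy=-4->D; (4,5):dx=+4,dy=+5->C
  (4,6):dx=+5,dy=+6->C; (4,7):dx=-1,dy=-6->C; (5,6):dx=+1,dy=+1->C; (5,7):dx=-5,dy=-11->C
  (6,7):dx=-6,dy=-12->C
Step 2: C = 18, D = 3, total pairs = 21.
Step 3: tau = (C - D)/(n(n-1)/2) = (18 - 3)/21 = 0.714286.
Step 4: Exact two-sided p-value (enumerate n! = 5040 permutations of y under H0): p = 0.030159.
Step 5: alpha = 0.05. reject H0.

tau_b = 0.7143 (C=18, D=3), p = 0.030159, reject H0.


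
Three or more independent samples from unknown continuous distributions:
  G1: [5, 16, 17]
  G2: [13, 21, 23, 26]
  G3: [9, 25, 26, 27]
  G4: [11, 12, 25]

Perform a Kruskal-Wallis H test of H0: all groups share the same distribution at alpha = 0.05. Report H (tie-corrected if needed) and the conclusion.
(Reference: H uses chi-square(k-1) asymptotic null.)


Step 1: Combine all N = 14 observations and assign midranks.
sorted (value, group, rank): (5,G1,1), (9,G3,2), (11,G4,3), (12,G4,4), (13,G2,5), (16,G1,6), (17,G1,7), (21,G2,8), (23,G2,9), (25,G3,10.5), (25,G4,10.5), (26,G2,12.5), (26,G3,12.5), (27,G3,14)
Step 2: Sum ranks within each group.
R_1 = 14 (n_1 = 3)
R_2 = 34.5 (n_2 = 4)
R_3 = 39 (n_3 = 4)
R_4 = 17.5 (n_4 = 3)
Step 3: H = 12/(N(N+1)) * sum(R_i^2/n_i) - 3(N+1)
     = 12/(14*15) * (14^2/3 + 34.5^2/4 + 39^2/4 + 17.5^2/3) - 3*15
     = 0.057143 * 845.229 - 45
     = 3.298810.
Step 4: Ties present; correction factor C = 1 - 12/(14^3 - 14) = 0.995604. Corrected H = 3.298810 / 0.995604 = 3.313374.
Step 5: Under H0, H ~ chi^2(3); p-value = 0.345786.
Step 6: alpha = 0.05. fail to reject H0.

H = 3.3134, df = 3, p = 0.345786, fail to reject H0.


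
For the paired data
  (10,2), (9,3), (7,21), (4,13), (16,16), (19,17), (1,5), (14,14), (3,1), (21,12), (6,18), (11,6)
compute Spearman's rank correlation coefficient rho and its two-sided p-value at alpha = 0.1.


Step 1: Rank x and y separately (midranks; no ties here).
rank(x): 10->7, 9->6, 7->5, 4->3, 16->10, 19->11, 1->1, 14->9, 3->2, 21->12, 6->4, 11->8
rank(y): 2->2, 3->3, 21->12, 13->7, 16->9, 17->10, 5->4, 14->8, 1->1, 12->6, 18->11, 6->5
Step 2: d_i = R_x(i) - R_y(i); compute d_i^2.
  (7-2)^2=25, (6-3)^2=9, (5-12)^2=49, (3-7)^2=16, (10-9)^2=1, (11-10)^2=1, (1-4)^2=9, (9-8)^2=1, (2-1)^2=1, (12-6)^2=36, (4-11)^2=49, (8-5)^2=9
sum(d^2) = 206.
Step 3: rho = 1 - 6*206 / (12*(12^2 - 1)) = 1 - 1236/1716 = 0.279720.
Step 4: Under H0, t = rho * sqrt((n-2)/(1-rho^2)) = 0.9213 ~ t(10).
Step 5: Two-sided p-value from the t-distribution with 10 df = 0.378569.
Step 6: alpha = 0.1. fail to reject H0.

rho = 0.2797, p = 0.378569, fail to reject H0 at alpha = 0.1.


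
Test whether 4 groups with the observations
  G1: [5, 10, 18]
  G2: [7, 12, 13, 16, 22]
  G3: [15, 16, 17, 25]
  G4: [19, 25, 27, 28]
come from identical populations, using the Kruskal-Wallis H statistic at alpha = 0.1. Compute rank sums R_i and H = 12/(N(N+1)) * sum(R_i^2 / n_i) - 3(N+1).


Step 1: Combine all N = 16 observations and assign midranks.
sorted (value, group, rank): (5,G1,1), (7,G2,2), (10,G1,3), (12,G2,4), (13,G2,5), (15,G3,6), (16,G2,7.5), (16,G3,7.5), (17,G3,9), (18,G1,10), (19,G4,11), (22,G2,12), (25,G3,13.5), (25,G4,13.5), (27,G4,15), (28,G4,16)
Step 2: Sum ranks within each group.
R_1 = 14 (n_1 = 3)
R_2 = 30.5 (n_2 = 5)
R_3 = 36 (n_3 = 4)
R_4 = 55.5 (n_4 = 4)
Step 3: H = 12/(N(N+1)) * sum(R_i^2/n_i) - 3(N+1)
     = 12/(16*17) * (14^2/3 + 30.5^2/5 + 36^2/4 + 55.5^2/4) - 3*17
     = 0.044118 * 1345.45 - 51
     = 8.357904.
Step 4: Ties present; correction factor C = 1 - 12/(16^3 - 16) = 0.997059. Corrected H = 8.357904 / 0.997059 = 8.382559.
Step 5: Under H0, H ~ chi^2(3); p-value = 0.038733.
Step 6: alpha = 0.1. reject H0.

H = 8.3826, df = 3, p = 0.038733, reject H0.


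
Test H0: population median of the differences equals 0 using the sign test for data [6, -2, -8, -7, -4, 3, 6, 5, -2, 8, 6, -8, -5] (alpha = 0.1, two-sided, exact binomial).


Step 1: Discard zero differences. Original n = 13; n_eff = number of nonzero differences = 13.
Nonzero differences (with sign): +6, -2, -8, -7, -4, +3, +6, +5, -2, +8, +6, -8, -5
Step 2: Count signs: positive = 6, negative = 7.
Step 3: Under H0: P(positive) = 0.5, so the number of positives S ~ Bin(13, 0.5).
Step 4: Two-sided exact p-value = sum of Bin(13,0.5) probabilities at or below the observed probability = 1.000000.
Step 5: alpha = 0.1. fail to reject H0.

n_eff = 13, pos = 6, neg = 7, p = 1.000000, fail to reject H0.


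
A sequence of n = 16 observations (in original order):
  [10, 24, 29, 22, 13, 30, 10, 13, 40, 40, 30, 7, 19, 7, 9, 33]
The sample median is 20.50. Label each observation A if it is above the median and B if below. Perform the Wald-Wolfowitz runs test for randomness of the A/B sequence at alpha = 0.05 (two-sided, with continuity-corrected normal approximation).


Step 1: Compute median = 20.50; label A = above, B = below.
Labels in order: BAAABABBAAABBBBA  (n_A = 8, n_B = 8)
Step 2: Count runs R = 8.
Step 3: Under H0 (random ordering), E[R] = 2*n_A*n_B/(n_A+n_B) + 1 = 2*8*8/16 + 1 = 9.0000.
        Var[R] = 2*n_A*n_B*(2*n_A*n_B - n_A - n_B) / ((n_A+n_B)^2 * (n_A+n_B-1)) = 14336/3840 = 3.7333.
        SD[R] = 1.9322.
Step 4: Continuity-corrected z = (R + 0.5 - E[R]) / SD[R] = (8 + 0.5 - 9.0000) / 1.9322 = -0.2588.
Step 5: Two-sided p-value via normal approximation = 2*(1 - Phi(|z|)) = 0.795809.
Step 6: alpha = 0.05. fail to reject H0.

R = 8, z = -0.2588, p = 0.795809, fail to reject H0.


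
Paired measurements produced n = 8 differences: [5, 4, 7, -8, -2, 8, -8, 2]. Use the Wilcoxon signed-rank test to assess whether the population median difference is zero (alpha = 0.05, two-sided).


Step 1: Drop any zero differences (none here) and take |d_i|.
|d| = [5, 4, 7, 8, 2, 8, 8, 2]
Step 2: Midrank |d_i| (ties get averaged ranks).
ranks: |5|->4, |4|->3, |7|->5, |8|->7, |2|->1.5, |8|->7, |8|->7, |2|->1.5
Step 3: Attach original signs; sum ranks with positive sign and with negative sign.
W+ = 4 + 3 + 5 + 7 + 1.5 = 20.5
W- = 7 + 1.5 + 7 = 15.5
(Check: W+ + W- = 36 should equal n(n+1)/2 = 36.)
Step 4: Test statistic W = min(W+, W-) = 15.5.
Step 5: Ties in |d|, so use the tie-corrected normal approximation.
        E[W] = n(n+1)/4 = 8*9/4 = 18.
        Tie groups: |d|=2 (t=2), |d|=8 (t=3); sum(t^3 - t) = 30.
        Var[W] = n(n+1)(2n+1)/24 - sum(t^3-t)/48 = 1224/24 - 30/48 = 50.375.
        z = (W - E[W]) / sqrt(Var[W]) = (15.5 - 18) / 7.0975 = -0.3522.
        Two-sided p = 2*Phi(z) = 0.724662.
Step 6: alpha = 0.05. fail to reject H0.

W+ = 20.5, W- = 15.5, W = min = 15.5, p = 0.724662, fail to reject H0.
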